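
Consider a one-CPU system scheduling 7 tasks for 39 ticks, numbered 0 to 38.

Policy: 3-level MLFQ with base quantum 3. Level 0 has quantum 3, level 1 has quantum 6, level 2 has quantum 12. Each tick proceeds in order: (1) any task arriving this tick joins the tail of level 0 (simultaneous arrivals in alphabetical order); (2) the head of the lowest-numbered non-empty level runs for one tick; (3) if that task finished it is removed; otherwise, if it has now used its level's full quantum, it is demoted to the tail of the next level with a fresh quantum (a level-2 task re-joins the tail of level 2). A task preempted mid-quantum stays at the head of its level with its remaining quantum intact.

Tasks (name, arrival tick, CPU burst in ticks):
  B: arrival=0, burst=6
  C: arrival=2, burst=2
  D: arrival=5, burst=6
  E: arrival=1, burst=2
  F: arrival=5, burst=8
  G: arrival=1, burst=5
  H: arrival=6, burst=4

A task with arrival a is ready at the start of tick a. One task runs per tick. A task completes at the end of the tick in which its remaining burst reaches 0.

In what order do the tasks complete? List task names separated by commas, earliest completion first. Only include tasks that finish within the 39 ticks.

completion order = E, C, B, G, D, F, H

t=0: L0/L1/L2 = B/-/- → run B
t=1: L0/L1/L2 = BEG/-/- → run B
t=2: L0/L1/L2 = BEGC/-/- → run B
t=3: L0/L1/L2 = EGC/B/- → run E
t=4: L0/L1/L2 = EGC/B/- → run E
t=5: L0/L1/L2 = GCDF/B/- → run G
t=6: L0/L1/L2 = GCDFH/B/- → run G
t=7: L0/L1/L2 = GCDFH/B/- → run G
t=8: L0/L1/L2 = CDFH/BG/- → run C
t=9: L0/L1/L2 = CDFH/BG/- → run C
t=10: L0/L1/L2 = DFH/BG/- → run D
t=11: L0/L1/L2 = DFH/BG/- → run D
t=12: L0/L1/L2 = DFH/BG/- → run D
t=13: L0/L1/L2 = FH/BGD/- → run F
t=14: L0/L1/L2 = FH/BGD/- → run F
t=15: L0/L1/L2 = FH/BGD/- → run F
t=16: L0/L1/L2 = H/BGDF/- → run H
t=17: L0/L1/L2 = H/BGDF/- → run H
t=18: L0/L1/L2 = H/BGDF/- → run H
t=19: L0/L1/L2 = -/BGDFH/- → run B
t=20: L0/L1/L2 = -/BGDFH/- → run B
t=21: L0/L1/L2 = -/BGDFH/- → run B
t=22: L0/L1/L2 = -/GDFH/- → run G
t=23: L0/L1/L2 = -/GDFH/- → run G
t=24: L0/L1/L2 = -/DFH/- → run D
t=25: L0/L1/L2 = -/DFH/- → run D
t=26: L0/L1/L2 = -/DFH/- → run D
t=27: L0/L1/L2 = -/FH/- → run F
t=28: L0/L1/L2 = -/FH/- → run F
t=29: L0/L1/L2 = -/FH/- → run F
t=30: L0/L1/L2 = -/FH/- → run F
t=31: L0/L1/L2 = -/FH/- → run F
t=32: L0/L1/L2 = -/H/- → run H
t=33: (idle)
t=34: (idle)
t=35: (idle)
t=36: (idle)
t=37: (idle)
t=38: (idle)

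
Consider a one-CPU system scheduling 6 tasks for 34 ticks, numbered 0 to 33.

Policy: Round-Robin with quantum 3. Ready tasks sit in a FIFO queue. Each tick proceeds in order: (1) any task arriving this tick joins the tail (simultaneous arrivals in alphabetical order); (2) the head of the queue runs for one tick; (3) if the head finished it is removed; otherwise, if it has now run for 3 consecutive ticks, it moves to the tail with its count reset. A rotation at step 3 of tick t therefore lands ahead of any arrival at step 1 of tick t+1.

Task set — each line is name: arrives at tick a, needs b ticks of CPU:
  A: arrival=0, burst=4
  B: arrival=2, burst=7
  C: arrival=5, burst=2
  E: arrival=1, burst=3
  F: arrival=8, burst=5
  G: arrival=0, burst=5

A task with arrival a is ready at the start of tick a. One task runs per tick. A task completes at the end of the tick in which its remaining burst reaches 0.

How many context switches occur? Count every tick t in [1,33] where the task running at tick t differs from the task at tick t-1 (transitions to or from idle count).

context switches = 11

t=0: queue=[A,G] q_used=0 → run A
t=1: queue=[A,G,E] q_used=1 → run A
t=2: queue=[A,G,E,B] q_used=2 → run A
t=3: queue=[G,E,B,A] q_used=0 → run G
t=4: queue=[G,E,B,A] q_used=1 → run G
t=5: queue=[G,E,B,A,C] q_used=2 → run G
t=6: queue=[E,B,A,C,G] q_used=0 → run E
t=7: queue=[E,B,A,C,G] q_used=1 → run E
t=8: queue=[E,B,A,C,G,F] q_used=2 → run E
t=9: queue=[B,A,C,G,F] q_used=0 → run B
t=10: queue=[B,A,C,G,F] q_used=1 → run B
t=11: queue=[B,A,C,G,F] q_used=2 → run B
t=12: queue=[A,C,G,F,B] q_used=0 → run A
t=13: queue=[C,G,F,B] q_used=0 → run C
t=14: queue=[C,G,F,B] q_used=1 → run C
t=15: queue=[G,F,B] q_used=0 → run G
t=16: queue=[G,F,B] q_used=1 → run G
t=17: queue=[F,B] q_used=0 → run F
t=18: queue=[F,B] q_used=1 → run F
t=19: queue=[F,B] q_used=2 → run F
t=20: queue=[B,F] q_used=0 → run B
t=21: queue=[B,F] q_used=1 → run B
t=22: queue=[B,F] q_used=2 → run B
t=23: queue=[F,B] q_used=0 → run F
t=24: queue=[F,B] q_used=1 → run F
t=25: queue=[B] q_used=0 → run B
t=26: (idle)
t=27: (idle)
t=28: (idle)
t=29: (idle)
t=30: (idle)
t=31: (idle)
t=32: (idle)
t=33: (idle)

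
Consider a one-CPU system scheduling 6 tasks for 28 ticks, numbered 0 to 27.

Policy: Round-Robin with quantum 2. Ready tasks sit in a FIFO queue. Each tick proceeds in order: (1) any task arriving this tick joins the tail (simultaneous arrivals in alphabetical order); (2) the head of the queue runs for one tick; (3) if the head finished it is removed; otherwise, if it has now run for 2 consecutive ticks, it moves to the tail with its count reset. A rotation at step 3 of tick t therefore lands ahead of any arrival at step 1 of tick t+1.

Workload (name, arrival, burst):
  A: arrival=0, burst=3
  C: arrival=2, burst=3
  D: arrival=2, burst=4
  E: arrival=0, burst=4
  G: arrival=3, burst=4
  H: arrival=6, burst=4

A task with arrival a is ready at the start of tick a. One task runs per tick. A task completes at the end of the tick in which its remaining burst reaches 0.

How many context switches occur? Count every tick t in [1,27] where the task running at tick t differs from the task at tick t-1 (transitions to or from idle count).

t=0: queue=[A,E] q_used=0 → run A
t=1: queue=[A,E] q_used=1 → run A
t=2: queue=[E,A,C,D] q_used=0 → run E
t=3: queue=[E,A,C,D,G] q_used=1 → run E
t=4: queue=[A,C,D,G,E] q_used=0 → run A
t=5: queue=[C,D,G,E] q_used=0 → run C
t=6: queue=[C,D,G,E,H] q_used=1 → run C
t=7: queue=[D,G,E,H,C] q_used=0 → run D
t=8: queue=[D,G,E,H,C] q_used=1 → run D
t=9: queue=[G,E,H,C,D] q_used=0 → run G
t=10: queue=[G,E,H,C,D] q_used=1 → run G
t=11: queue=[E,H,C,D,G] q_used=0 → run E
t=12: queue=[E,H,C,D,G] q_used=1 → run E
t=13: queue=[H,C,D,G] q_used=0 → run H
t=14: queue=[H,C,D,G] q_used=1 → run H
t=15: queue=[C,D,G,H] q_used=0 → run C
t=16: queue=[D,G,H] q_used=0 → run D
t=17: queue=[D,G,H] q_used=1 → run D
t=18: queue=[G,H] q_used=0 → run G
t=19: queue=[G,H] q_used=1 → run G
t=20: queue=[H] q_used=0 → run H
t=21: queue=[H] q_used=1 → run H
t=22: (idle)
t=23: (idle)
t=24: (idle)
t=25: (idle)
t=26: (idle)
t=27: (idle)

context switches = 12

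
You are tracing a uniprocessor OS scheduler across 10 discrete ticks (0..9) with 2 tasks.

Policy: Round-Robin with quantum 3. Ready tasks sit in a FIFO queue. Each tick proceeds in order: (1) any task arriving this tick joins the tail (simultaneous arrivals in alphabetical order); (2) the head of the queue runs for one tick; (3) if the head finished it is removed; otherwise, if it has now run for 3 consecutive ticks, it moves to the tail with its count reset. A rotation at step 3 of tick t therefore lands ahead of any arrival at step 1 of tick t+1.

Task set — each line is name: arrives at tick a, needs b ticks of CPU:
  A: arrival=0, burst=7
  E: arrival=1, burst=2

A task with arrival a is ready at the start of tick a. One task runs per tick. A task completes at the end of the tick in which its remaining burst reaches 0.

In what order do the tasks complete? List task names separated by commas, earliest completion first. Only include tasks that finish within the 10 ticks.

completion order = E, A

t=0: queue=[A] q_used=0 → run A
t=1: queue=[A,E] q_used=1 → run A
t=2: queue=[A,E] q_used=2 → run A
t=3: queue=[E,A] q_used=0 → run E
t=4: queue=[E,A] q_used=1 → run E
t=5: queue=[A] q_used=0 → run A
t=6: queue=[A] q_used=1 → run A
t=7: queue=[A] q_used=2 → run A
t=8: queue=[A] q_used=0 → run A
t=9: (idle)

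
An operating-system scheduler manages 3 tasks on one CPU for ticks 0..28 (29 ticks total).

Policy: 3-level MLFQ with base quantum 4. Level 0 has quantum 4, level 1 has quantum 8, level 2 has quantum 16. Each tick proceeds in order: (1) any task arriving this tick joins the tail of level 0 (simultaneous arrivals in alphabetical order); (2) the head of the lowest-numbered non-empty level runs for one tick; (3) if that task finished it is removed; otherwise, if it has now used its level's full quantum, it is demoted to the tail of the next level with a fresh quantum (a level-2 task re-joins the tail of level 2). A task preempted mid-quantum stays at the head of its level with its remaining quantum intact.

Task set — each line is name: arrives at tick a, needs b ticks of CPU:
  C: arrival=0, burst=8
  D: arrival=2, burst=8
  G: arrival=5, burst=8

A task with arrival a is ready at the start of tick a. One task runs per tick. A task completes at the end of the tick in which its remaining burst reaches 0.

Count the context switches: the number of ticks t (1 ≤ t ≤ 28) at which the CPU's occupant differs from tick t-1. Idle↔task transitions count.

context switches = 6

t=0: L0/L1/L2 = C/-/- → run C
t=1: L0/L1/L2 = C/-/- → run C
t=2: L0/L1/L2 = CD/-/- → run C
t=3: L0/L1/L2 = CD/-/- → run C
t=4: L0/L1/L2 = D/C/- → run D
t=5: L0/L1/L2 = DG/C/- → run D
t=6: L0/L1/L2 = DG/C/- → run D
t=7: L0/L1/L2 = DG/C/- → run D
t=8: L0/L1/L2 = G/CD/- → run G
t=9: L0/L1/L2 = G/CD/- → run G
t=10: L0/L1/L2 = G/CD/- → run G
t=11: L0/L1/L2 = G/CD/- → run G
t=12: L0/L1/L2 = -/CDG/- → run C
t=13: L0/L1/L2 = -/CDG/- → run C
t=14: L0/L1/L2 = -/CDG/- → run C
t=15: L0/L1/L2 = -/CDG/- → run C
t=16: L0/L1/L2 = -/DG/- → run D
t=17: L0/L1/L2 = -/DG/- → run D
t=18: L0/L1/L2 = -/DG/- → run D
t=19: L0/L1/L2 = -/DG/- → run D
t=20: L0/L1/L2 = -/G/- → run G
t=21: L0/L1/L2 = -/G/- → run G
t=22: L0/L1/L2 = -/G/- → run G
t=23: L0/L1/L2 = -/G/- → run G
t=24: (idle)
t=25: (idle)
t=26: (idle)
t=27: (idle)
t=28: (idle)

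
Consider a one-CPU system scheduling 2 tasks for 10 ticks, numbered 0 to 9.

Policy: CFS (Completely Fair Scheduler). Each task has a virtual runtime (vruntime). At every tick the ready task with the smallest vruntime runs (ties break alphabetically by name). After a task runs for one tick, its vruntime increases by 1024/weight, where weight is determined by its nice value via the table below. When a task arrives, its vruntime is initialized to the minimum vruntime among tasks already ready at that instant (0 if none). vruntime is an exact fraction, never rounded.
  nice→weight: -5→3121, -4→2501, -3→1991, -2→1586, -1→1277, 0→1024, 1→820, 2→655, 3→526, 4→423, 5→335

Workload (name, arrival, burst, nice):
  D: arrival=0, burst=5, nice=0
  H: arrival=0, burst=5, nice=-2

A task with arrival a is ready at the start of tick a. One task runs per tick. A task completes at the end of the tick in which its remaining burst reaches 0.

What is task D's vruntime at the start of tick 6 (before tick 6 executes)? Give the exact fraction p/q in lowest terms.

t=0: vr[D=0 H=0] → run D
t=1: vr[D=1 H=0] → run H
t=2: vr[D=1 H=512/793] → run H
t=3: vr[D=1 H=1024/793] → run D
t=4: vr[D=2 H=1024/793] → run H
t=5: vr[D=2 H=1536/793] → run H
t=6: vr[D=2 H=2048/793] → run D
t=7: vr[D=3 H=2048/793] → run H
t=8: vr[D=3] → run D
t=9: vr[D=4] → run D

vruntime(D, start of tick 6) = 2/1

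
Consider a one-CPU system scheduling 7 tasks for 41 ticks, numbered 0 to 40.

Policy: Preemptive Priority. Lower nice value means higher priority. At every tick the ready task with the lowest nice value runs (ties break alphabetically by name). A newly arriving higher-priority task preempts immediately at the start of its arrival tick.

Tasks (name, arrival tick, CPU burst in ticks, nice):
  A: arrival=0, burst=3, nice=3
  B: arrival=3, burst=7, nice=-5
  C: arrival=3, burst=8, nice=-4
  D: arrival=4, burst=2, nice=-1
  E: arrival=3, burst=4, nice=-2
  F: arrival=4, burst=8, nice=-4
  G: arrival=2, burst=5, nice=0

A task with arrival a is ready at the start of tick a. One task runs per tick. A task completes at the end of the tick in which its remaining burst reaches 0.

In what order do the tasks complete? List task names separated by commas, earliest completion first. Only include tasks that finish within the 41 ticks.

t=0: ready={A} → run A
t=1: ready={A} → run A
t=2: ready={A,G} → run G
t=3: ready={A,B,C,E,G} → run B
t=4: ready={A,B,C,D,E,F,G} → run B
t=5: ready={A,B,C,D,E,F,G} → run B
t=6: ready={A,B,C,D,E,F,G} → run B
t=7: ready={A,B,C,D,E,F,G} → run B
t=8: ready={A,B,C,D,E,F,G} → run B
t=9: ready={A,B,C,D,E,F,G} → run B
t=10: ready={A,C,D,E,F,G} → run C
t=11: ready={A,C,D,E,F,G} → run C
t=12: ready={A,C,D,E,F,G} → run C
t=13: ready={A,C,D,E,F,G} → run C
t=14: ready={A,C,D,E,F,G} → run C
t=15: ready={A,C,D,E,F,G} → run C
t=16: ready={A,C,D,E,F,G} → run C
t=17: ready={A,C,D,E,F,G} → run C
t=18: ready={A,D,E,F,G} → run F
t=19: ready={A,D,E,F,G} → run F
t=20: ready={A,D,E,F,G} → run F
t=21: ready={A,D,E,F,G} → run F
t=22: ready={A,D,E,F,G} → run F
t=23: ready={A,D,E,F,G} → run F
t=24: ready={A,D,E,F,G} → run F
t=25: ready={A,D,E,F,G} → run F
t=26: ready={A,D,E,G} → run E
t=27: ready={A,D,E,G} → run E
t=28: ready={A,D,E,G} → run E
t=29: ready={A,D,E,G} → run E
t=30: ready={A,D,G} → run D
t=31: ready={A,D,G} → run D
t=32: ready={A,G} → run G
t=33: ready={A,G} → run G
t=34: ready={A,G} → run G
t=35: ready={A,G} → run G
t=36: ready={A} → run A
t=37: (idle)
t=38: (idle)
t=39: (idle)
t=40: (idle)

completion order = B, C, F, E, D, G, A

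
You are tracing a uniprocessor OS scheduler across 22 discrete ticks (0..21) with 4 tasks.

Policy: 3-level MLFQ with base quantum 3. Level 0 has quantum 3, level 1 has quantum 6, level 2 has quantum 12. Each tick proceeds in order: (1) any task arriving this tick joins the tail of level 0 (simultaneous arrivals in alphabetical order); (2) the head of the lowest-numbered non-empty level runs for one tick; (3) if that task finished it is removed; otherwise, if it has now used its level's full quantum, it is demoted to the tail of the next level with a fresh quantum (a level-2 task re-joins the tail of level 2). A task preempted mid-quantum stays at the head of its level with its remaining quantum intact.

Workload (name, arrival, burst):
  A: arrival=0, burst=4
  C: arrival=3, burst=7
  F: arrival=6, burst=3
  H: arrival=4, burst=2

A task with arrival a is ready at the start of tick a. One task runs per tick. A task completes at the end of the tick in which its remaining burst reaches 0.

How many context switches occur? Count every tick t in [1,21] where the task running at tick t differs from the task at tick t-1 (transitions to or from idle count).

context switches = 6

t=0: L0/L1/L2 = A/-/- → run A
t=1: L0/L1/L2 = A/-/- → run A
t=2: L0/L1/L2 = A/-/- → run A
t=3: L0/L1/L2 = C/A/- → run C
t=4: L0/L1/L2 = CH/A/- → run C
t=5: L0/L1/L2 = CH/A/- → run C
t=6: L0/L1/L2 = HF/AC/- → run H
t=7: L0/L1/L2 = HF/AC/- → run H
t=8: L0/L1/L2 = F/AC/- → run F
t=9: L0/L1/L2 = F/AC/- → run F
t=10: L0/L1/L2 = F/AC/- → run F
t=11: L0/L1/L2 = -/AC/- → run A
t=12: L0/L1/L2 = -/C/- → run C
t=13: L0/L1/L2 = -/C/- → run C
t=14: L0/L1/L2 = -/C/- → run C
t=15: L0/L1/L2 = -/C/- → run C
t=16: (idle)
t=17: (idle)
t=18: (idle)
t=19: (idle)
t=20: (idle)
t=21: (idle)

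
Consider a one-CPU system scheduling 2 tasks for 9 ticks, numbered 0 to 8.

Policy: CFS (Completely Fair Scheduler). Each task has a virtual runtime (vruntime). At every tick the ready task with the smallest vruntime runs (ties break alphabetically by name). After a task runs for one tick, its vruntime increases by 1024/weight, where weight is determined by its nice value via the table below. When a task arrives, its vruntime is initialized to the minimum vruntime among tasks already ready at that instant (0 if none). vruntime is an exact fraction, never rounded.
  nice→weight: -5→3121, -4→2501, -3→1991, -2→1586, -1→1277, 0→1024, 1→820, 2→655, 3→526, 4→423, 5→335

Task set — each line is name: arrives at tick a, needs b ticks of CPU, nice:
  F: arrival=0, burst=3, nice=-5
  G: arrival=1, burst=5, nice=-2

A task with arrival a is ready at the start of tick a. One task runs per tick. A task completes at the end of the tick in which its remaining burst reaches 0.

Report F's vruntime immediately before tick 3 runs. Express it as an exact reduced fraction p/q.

t=0: vr[F=0] → run F
t=1: vr[F=1024/3121 G=1024/3121] → run F
t=2: vr[F=2048/3121 G=1024/3121] → run G
t=3: vr[F=2048/3121 G=2409984/2474953] → run F
t=4: vr[G=2409984/2474953] → run G
t=5: vr[G=4007936/2474953] → run G
t=6: vr[G=5605888/2474953] → run G
t=7: vr[G=7203840/2474953] → run G
t=8: (idle)

vruntime(F, start of tick 3) = 2048/3121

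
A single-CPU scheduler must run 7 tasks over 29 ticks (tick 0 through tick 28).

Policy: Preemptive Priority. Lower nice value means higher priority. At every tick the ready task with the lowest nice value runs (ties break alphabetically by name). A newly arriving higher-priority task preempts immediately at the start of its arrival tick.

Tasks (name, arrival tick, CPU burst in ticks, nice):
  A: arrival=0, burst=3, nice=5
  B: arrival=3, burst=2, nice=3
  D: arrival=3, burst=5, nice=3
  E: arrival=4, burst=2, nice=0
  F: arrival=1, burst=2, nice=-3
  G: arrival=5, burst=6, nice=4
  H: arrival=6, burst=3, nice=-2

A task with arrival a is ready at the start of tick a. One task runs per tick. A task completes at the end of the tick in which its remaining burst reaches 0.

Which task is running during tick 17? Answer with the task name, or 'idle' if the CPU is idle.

running at tick 17 = G

t=0: ready={A} → run A
t=1: ready={A,F} → run F
t=2: ready={A,F} → run F
t=3: ready={A,B,D} → run B
t=4: ready={A,B,D,E} → run E
t=5: ready={A,B,D,E,G} → run E
t=6: ready={A,B,D,G,H} → run H
t=7: ready={A,B,D,G,H} → run H
t=8: ready={A,B,D,G,H} → run H
t=9: ready={A,B,D,G} → run B
t=10: ready={A,D,G} → run D
t=11: ready={A,D,G} → run D
t=12: ready={A,D,G} → run D
t=13: ready={A,D,G} → run D
t=14: ready={A,D,G} → run D
t=15: ready={A,G} → run G
t=16: ready={A,G} → run G
t=17: ready={A,G} → run G
t=18: ready={A,G} → run G
t=19: ready={A,G} → run G
t=20: ready={A,G} → run G
t=21: ready={A} → run A
t=22: ready={A} → run A
t=23: (idle)
t=24: (idle)
t=25: (idle)
t=26: (idle)
t=27: (idle)
t=28: (idle)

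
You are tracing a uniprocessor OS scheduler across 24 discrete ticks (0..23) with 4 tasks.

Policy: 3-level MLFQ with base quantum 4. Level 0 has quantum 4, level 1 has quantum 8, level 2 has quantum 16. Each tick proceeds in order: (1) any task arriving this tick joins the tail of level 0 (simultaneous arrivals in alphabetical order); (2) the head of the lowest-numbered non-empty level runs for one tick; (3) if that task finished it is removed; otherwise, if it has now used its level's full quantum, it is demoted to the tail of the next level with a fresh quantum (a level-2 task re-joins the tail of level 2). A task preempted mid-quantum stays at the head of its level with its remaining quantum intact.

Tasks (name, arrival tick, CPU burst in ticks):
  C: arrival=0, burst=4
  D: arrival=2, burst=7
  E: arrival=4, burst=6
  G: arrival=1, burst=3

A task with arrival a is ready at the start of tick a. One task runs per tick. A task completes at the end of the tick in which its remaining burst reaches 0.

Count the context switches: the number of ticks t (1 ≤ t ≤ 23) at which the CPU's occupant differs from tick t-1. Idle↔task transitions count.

t=0: L0/L1/L2 = C/-/- → run C
t=1: L0/L1/L2 = CG/-/- → run C
t=2: L0/L1/L2 = CGD/-/- → run C
t=3: L0/L1/L2 = CGD/-/- → run C
t=4: L0/L1/L2 = GDE/-/- → run G
t=5: L0/L1/L2 = GDE/-/- → run G
t=6: L0/L1/L2 = GDE/-/- → run G
t=7: L0/L1/L2 = DE/-/- → run D
t=8: L0/L1/L2 = DE/-/- → run D
t=9: L0/L1/L2 = DE/-/- → run D
t=10: L0/L1/L2 = DE/-/- → run D
t=11: L0/L1/L2 = E/D/- → run E
t=12: L0/L1/L2 = E/D/- → run E
t=13: L0/L1/L2 = E/D/- → run E
t=14: L0/L1/L2 = E/D/- → run E
t=15: L0/L1/L2 = -/DE/- → run D
t=16: L0/L1/L2 = -/DE/- → run D
t=17: L0/L1/L2 = -/DE/- → run D
t=18: L0/L1/L2 = -/E/- → run E
t=19: L0/L1/L2 = -/E/- → run E
t=20: (idle)
t=21: (idle)
t=22: (idle)
t=23: (idle)

context switches = 6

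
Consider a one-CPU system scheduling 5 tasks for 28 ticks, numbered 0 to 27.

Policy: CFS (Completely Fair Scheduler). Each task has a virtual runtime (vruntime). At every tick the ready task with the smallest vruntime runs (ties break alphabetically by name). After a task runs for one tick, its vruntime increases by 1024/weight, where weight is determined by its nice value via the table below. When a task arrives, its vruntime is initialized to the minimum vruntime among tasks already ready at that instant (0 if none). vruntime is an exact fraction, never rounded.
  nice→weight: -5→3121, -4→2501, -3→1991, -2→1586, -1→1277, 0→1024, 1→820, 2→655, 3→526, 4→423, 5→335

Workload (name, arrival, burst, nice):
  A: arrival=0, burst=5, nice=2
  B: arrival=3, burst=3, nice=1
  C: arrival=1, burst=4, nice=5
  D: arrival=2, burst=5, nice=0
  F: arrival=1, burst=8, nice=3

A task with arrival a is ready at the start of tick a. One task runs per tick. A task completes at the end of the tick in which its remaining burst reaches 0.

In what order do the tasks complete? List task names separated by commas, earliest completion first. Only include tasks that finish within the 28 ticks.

t=0: vr[A=0] → run A
t=1: vr[A=1024/655 C=1024/655 F=1024/655] → run A
t=2: vr[A=2048/655 C=1024/655 D=1024/655 F=1024/655] → run C
t=3: vr[A=2048/655 B=1024/655 C=202752/43885 D=1024/655 F=1024/655] → run B
t=4: vr[A=2048/655 B=15104/5371 C=202752/43885 D=1024/655 F=1024/655] → run D
t=5: vr[A=2048/655 B=15104/5371 C=202752/43885 D=1679/655 F=1024/655] → run F
t=6: vr[A=2048/655 B=15104/5371 C=202752/43885 D=1679/655 F=604672/172265] → run D
t=7: vr[A=2048/655 B=15104/5371 C=202752/43885 D=2334/655 F=604672/172265] → run B
t=8: vr[A=2048/655 B=109056/26855 C=202752/43885 D=2334/655 F=604672/172265] → run A
t=9: vr[A=3072/655 B=109056/26855 C=202752/43885 D=2334/655 F=604672/172265] → run F
t=10: vr[A=3072/655 B=109056/26855 C=202752/43885 D=2334/655 F=940032/172265] → run D
t=11: vr[A=3072/655 B=109056/26855 C=202752/43885 D=2989/655 F=940032/172265] → run B
t=12: vr[A=3072/655 C=202752/43885 D=2989/655 F=940032/172265] → run D
t=13: vr[A=3072/655 C=202752/43885 D=3644/655 F=940032/172265] → run C
t=14: vr[A=3072/655 C=336896/43885 D=3644/655 F=940032/172265] → run A
t=15: vr[A=4096/655 C=336896/43885 D=3644/655 F=940032/172265] → run F
t=16: vr[A=4096/655 C=336896/43885 D=3644/655 F=1275392/172265] → run D
t=17: vr[A=4096/655 C=336896/43885 F=1275392/172265] → run A
t=18: vr[C=336896/43885 F=1275392/172265] → run F
t=19: vr[C=336896/43885 F=1610752/172265] → run C
t=20: vr[C=94208/8777 F=1610752/172265] → run F
t=21: vr[C=94208/8777 F=1946112/172265] → run C
t=22: vr[F=1946112/172265] → run F
t=23: vr[F=2281472/172265] → run F
t=24: vr[F=2616832/172265] → run F
t=25: (idle)
t=26: (idle)
t=27: (idle)

completion order = B, D, A, C, F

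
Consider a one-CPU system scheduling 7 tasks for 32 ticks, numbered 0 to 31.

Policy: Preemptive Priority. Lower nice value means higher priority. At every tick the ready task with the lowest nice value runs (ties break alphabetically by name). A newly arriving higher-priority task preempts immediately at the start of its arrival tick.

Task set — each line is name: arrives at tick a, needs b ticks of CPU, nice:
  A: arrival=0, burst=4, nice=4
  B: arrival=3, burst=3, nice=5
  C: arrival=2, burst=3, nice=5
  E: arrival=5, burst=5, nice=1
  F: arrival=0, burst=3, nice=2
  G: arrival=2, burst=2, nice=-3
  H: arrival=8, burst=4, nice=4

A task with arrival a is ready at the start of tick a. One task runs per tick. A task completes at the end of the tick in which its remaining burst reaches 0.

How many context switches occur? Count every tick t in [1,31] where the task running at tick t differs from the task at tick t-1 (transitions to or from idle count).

context switches = 8

t=0: ready={A,F} → run F
t=1: ready={A,F} → run F
t=2: ready={A,C,F,G} → run G
t=3: ready={A,B,C,F,G} → run G
t=4: ready={A,B,C,F} → run F
t=5: ready={A,B,C,E} → run E
t=6: ready={A,B,C,E} → run E
t=7: ready={A,B,C,E} → run E
t=8: ready={A,B,C,E,H} → run E
t=9: ready={A,B,C,E,H} → run E
t=10: ready={A,B,C,H} → run A
t=11: ready={A,B,C,H} → run A
t=12: ready={A,B,C,H} → run A
t=13: ready={A,B,C,H} → run A
t=14: ready={B,C,H} → run H
t=15: ready={B,C,H} → run H
t=16: ready={B,C,H} → run H
t=17: ready={B,C,H} → run H
t=18: ready={B,C} → run B
t=19: ready={B,C} → run B
t=20: ready={B,C} → run B
t=21: ready={C} → run C
t=22: ready={C} → run C
t=23: ready={C} → run C
t=24: (idle)
t=25: (idle)
t=26: (idle)
t=27: (idle)
t=28: (idle)
t=29: (idle)
t=30: (idle)
t=31: (idle)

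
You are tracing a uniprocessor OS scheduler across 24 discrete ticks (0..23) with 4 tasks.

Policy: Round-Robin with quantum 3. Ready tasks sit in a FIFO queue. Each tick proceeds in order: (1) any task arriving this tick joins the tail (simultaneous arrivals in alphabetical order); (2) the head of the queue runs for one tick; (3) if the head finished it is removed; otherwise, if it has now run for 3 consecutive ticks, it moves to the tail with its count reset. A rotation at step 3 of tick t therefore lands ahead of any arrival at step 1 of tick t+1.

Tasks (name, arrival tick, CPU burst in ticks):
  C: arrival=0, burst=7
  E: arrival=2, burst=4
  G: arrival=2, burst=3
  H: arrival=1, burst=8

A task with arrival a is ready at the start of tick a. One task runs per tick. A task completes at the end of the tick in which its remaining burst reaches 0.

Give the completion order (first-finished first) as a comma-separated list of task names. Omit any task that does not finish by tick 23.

t=0: queue=[C] q_used=0 → run C
t=1: queue=[C,H] q_used=1 → run C
t=2: queue=[C,H,E,G] q_used=2 → run C
t=3: queue=[H,E,G,C] q_used=0 → run H
t=4: queue=[H,E,G,C] q_used=1 → run H
t=5: queue=[H,E,G,C] q_used=2 → run H
t=6: queue=[E,G,C,H] q_used=0 → run E
t=7: queue=[E,G,C,H] q_used=1 → run E
t=8: queue=[E,G,C,H] q_used=2 → run E
t=9: queue=[G,C,H,E] q_used=0 → run G
t=10: queue=[G,C,H,E] q_used=1 → run G
t=11: queue=[G,C,H,E] q_used=2 → run G
t=12: queue=[C,H,E] q_used=0 → run C
t=13: queue=[C,H,E] q_used=1 → run C
t=14: queue=[C,H,E] q_used=2 → run C
t=15: queue=[H,E,C] q_used=0 → run H
t=16: queue=[H,E,C] q_used=1 → run H
t=17: queue=[H,E,C] q_used=2 → run H
t=18: queue=[E,C,H] q_used=0 → run E
t=19: queue=[C,H] q_used=0 → run C
t=20: queue=[H] q_used=0 → run H
t=21: queue=[H] q_used=1 → run H
t=22: (idle)
t=23: (idle)

completion order = G, E, C, H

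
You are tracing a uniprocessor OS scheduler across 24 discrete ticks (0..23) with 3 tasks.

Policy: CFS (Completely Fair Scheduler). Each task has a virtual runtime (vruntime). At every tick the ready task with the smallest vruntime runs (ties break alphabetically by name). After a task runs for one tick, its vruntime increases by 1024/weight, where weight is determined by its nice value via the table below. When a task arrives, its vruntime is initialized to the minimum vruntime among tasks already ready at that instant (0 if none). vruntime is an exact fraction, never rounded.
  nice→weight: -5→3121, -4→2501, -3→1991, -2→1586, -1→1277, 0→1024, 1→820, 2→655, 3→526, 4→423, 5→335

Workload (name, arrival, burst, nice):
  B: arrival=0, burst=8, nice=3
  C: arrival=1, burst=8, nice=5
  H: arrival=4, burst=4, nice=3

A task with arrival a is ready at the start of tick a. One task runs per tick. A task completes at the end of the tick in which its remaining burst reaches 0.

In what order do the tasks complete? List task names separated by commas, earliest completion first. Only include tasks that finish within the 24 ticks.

completion order = H, B, C

t=0: vr[B=0] → run B
t=1: vr[B=512/263 C=512/263] → run B
t=2: vr[B=1024/263 C=512/263] → run C
t=3: vr[B=1024/263 C=440832/88105] → run B
t=4: vr[B=1536/263 C=440832/88105 H=440832/88105] → run C
t=5: vr[B=1536/263 C=710144/88105 H=440832/88105] → run H
t=6: vr[B=1536/263 C=710144/88105 H=612352/88105] → run B
t=7: vr[B=2048/263 C=710144/88105 H=612352/88105] → run H
t=8: vr[B=2048/263 C=710144/88105 H=783872/88105] → run B
t=9: vr[B=2560/263 C=710144/88105 H=783872/88105] → run C
t=10: vr[B=2560/263 C=979456/88105 H=783872/88105] → run H
t=11: vr[B=2560/263 C=979456/88105 H=955392/88105] → run B
t=12: vr[B=3072/263 C=979456/88105 H=955392/88105] → run H
t=13: vr[B=3072/263 C=979456/88105] → run C
t=14: vr[B=3072/263 C=1248768/88105] → run B
t=15: vr[B=3584/263 C=1248768/88105] → run B
t=16: vr[C=1248768/88105] → run C
t=17: vr[C=303616/17621] → run C
t=18: vr[C=1787392/88105] → run C
t=19: vr[C=2056704/88105] → run C
t=20: (idle)
t=21: (idle)
t=22: (idle)
t=23: (idle)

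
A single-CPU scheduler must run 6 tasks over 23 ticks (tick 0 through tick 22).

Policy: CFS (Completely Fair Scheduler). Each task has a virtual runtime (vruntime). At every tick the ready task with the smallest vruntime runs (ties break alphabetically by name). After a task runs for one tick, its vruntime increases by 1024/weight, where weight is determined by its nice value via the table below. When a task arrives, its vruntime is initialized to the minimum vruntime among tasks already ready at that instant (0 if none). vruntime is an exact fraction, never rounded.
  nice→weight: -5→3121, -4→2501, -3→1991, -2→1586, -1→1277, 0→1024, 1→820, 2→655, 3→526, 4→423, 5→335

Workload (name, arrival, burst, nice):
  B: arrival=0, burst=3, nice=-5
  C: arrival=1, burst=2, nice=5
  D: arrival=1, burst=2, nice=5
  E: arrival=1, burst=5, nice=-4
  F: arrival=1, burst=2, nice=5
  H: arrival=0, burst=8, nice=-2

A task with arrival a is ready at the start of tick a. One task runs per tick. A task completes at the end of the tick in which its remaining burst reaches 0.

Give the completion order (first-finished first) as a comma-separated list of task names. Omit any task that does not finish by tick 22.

completion order = B, E, C, D, F, H

t=0: vr[B=0 H=0] → run B
t=1: vr[B=1024/3121 C=0 D=0 E=0 F=0 H=0] → run C
t=2: vr[B=1024/3121 C=1024/335 D=0 E=0 F=0 H=0] → run D
t=3: vr[B=1024/3121 C=1024/335 D=1024/335 E=0 F=0 H=0] → run E
t=4: vr[B=1024/3121 C=1024/335 D=1024/335 E=1024/2501 F=0 H=0] → run F
t=5: vr[B=1024/3121 C=1024/335 D=1024/335 E=1024/2501 F=1024/335 H=0] → run H
t=6: vr[B=1024/3121 C=1024/335 D=1024/335 E=1024/2501 F=1024/335 H=512/793] → run B
t=7: vr[B=2048/3121 C=1024/335 D=1024/335 E=1024/2501 F=1024/335 H=512/793] → run E
t=8: vr[B=2048/3121 C=1024/335 D=1024/335 E=2048/2501 F=1024/335 H=512/793] → run H
t=9: vr[B=2048/3121 C=1024/335 D=1024/335 E=2048/2501 F=1024/335 H=1024/793] → run B
t=10: vr[C=1024/335 D=1024/335 E=2048/2501 F=1024/335 H=1024/793] → run E
t=11: vr[C=1024/335 D=1024/335 E=3072/2501 F=1024/335 H=1024/793] → run E
t=12: vr[C=1024/335 D=1024/335 E=4096/2501 F=1024/335 H=1024/793] → run H
t=13: vr[C=1024/335 D=1024/335 E=4096/2501 F=1024/335 H=1536/793] → run E
t=14: vr[C=1024/335 D=1024/335 F=1024/335 H=1536/793] → run H
t=15: vr[C=1024/335 D=1024/335 F=1024/335 H=2048/793] → run H
t=16: vr[C=1024/335 D=1024/335 F=1024/335 H=2560/793] → run C
t=17: vr[D=1024/335 F=1024/335 H=2560/793] → run D
t=18: vr[F=1024/335 H=2560/793] → run F
t=19: vr[H=2560/793] → run H
t=20: vr[H=3072/793] → run H
t=21: vr[H=3584/793] → run H
t=22: (idle)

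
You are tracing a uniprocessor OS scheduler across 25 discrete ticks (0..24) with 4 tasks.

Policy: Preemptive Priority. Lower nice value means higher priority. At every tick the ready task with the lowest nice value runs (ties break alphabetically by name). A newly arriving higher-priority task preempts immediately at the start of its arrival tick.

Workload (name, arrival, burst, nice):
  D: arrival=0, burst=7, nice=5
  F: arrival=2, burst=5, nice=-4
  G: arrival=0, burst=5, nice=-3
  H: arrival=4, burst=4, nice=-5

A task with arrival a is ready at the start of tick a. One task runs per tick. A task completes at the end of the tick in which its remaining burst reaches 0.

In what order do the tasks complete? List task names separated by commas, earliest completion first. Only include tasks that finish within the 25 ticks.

completion order = H, F, G, D

t=0: ready={D,G} → run G
t=1: ready={D,G} → run G
t=2: ready={D,F,G} → run F
t=3: ready={D,F,G} → run F
t=4: ready={D,F,G,H} → run H
t=5: ready={D,F,G,H} → run H
t=6: ready={D,F,G,H} → run H
t=7: ready={D,F,G,H} → run H
t=8: ready={D,F,G} → run F
t=9: ready={D,F,G} → run F
t=10: ready={D,F,G} → run F
t=11: ready={D,G} → run G
t=12: ready={D,G} → run G
t=13: ready={D,G} → run G
t=14: ready={D} → run D
t=15: ready={D} → run D
t=16: ready={D} → run D
t=17: ready={D} → run D
t=18: ready={D} → run D
t=19: ready={D} → run D
t=20: ready={D} → run D
t=21: (idle)
t=22: (idle)
t=23: (idle)
t=24: (idle)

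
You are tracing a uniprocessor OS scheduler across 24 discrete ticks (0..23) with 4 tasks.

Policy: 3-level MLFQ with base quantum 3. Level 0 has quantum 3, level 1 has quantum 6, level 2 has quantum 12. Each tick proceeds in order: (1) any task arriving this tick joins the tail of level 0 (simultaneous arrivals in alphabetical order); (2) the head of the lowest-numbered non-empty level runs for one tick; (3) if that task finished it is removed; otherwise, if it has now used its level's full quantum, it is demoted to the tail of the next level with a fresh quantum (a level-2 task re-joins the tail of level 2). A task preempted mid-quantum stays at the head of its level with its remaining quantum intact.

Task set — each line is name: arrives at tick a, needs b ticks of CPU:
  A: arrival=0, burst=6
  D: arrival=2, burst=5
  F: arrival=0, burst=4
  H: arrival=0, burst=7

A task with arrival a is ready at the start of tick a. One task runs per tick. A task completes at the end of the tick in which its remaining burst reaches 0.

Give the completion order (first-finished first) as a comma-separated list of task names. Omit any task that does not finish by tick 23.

completion order = A, F, H, D

t=0: L0/L1/L2 = AFH/-/- → run A
t=1: L0/L1/L2 = AFH/-/- → run A
t=2: L0/L1/L2 = AFHD/-/- → run A
t=3: L0/L1/L2 = FHD/A/- → run F
t=4: L0/L1/L2 = FHD/A/- → run F
t=5: L0/L1/L2 = FHD/A/- → run F
t=6: L0/L1/L2 = HD/AF/- → run H
t=7: L0/L1/L2 = HD/AF/- → run H
t=8: L0/L1/L2 = HD/AF/- → run H
t=9: L0/L1/L2 = D/AFH/- → run D
t=10: L0/L1/L2 = D/AFH/- → run D
t=11: L0/L1/L2 = D/AFH/- → run D
t=12: L0/L1/L2 = -/AFHD/- → run A
t=13: L0/L1/L2 = -/AFHD/- → run A
t=14: L0/L1/L2 = -/AFHD/- → run A
t=15: L0/L1/L2 = -/FHD/- → run F
t=16: L0/L1/L2 = -/HD/- → run H
t=17: L0/L1/L2 = -/HD/- → run H
t=18: L0/L1/L2 = -/HD/- → run H
t=19: L0/L1/L2 = -/HD/- → run H
t=20: L0/L1/L2 = -/D/- → run D
t=21: L0/L1/L2 = -/D/- → run D
t=22: (idle)
t=23: (idle)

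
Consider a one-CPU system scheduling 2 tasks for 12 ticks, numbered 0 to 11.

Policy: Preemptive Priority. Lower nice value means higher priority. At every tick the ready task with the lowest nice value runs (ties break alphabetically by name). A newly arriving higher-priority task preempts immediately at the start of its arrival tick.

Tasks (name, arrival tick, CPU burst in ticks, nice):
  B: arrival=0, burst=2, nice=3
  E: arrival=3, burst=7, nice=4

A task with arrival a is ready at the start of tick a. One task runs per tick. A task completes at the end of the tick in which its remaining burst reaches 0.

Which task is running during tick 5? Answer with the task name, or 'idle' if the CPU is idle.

t=0: ready={B} → run B
t=1: ready={B} → run B
t=2: (idle)
t=3: ready={E} → run E
t=4: ready={E} → run E
t=5: ready={E} → run E
t=6: ready={E} → run E
t=7: ready={E} → run E
t=8: ready={E} → run E
t=9: ready={E} → run E
t=10: (idle)
t=11: (idle)

running at tick 5 = E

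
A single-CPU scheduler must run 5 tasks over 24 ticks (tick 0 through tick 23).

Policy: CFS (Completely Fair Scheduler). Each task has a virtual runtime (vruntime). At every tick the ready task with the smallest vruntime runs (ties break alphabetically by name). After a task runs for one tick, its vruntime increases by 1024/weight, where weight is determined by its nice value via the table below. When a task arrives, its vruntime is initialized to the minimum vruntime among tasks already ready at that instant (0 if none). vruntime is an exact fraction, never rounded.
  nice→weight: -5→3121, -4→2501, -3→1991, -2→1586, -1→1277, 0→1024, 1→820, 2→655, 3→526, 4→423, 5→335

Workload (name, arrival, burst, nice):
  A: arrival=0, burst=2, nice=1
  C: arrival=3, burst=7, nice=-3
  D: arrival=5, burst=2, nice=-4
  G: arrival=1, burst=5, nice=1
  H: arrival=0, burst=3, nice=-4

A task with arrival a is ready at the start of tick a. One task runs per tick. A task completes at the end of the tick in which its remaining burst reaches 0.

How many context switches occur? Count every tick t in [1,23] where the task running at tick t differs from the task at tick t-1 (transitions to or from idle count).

context switches = 15

t=0: vr[A=0 H=0] → run A
t=1: vr[A=256/205 G=0 H=0] → run G
t=2: vr[A=256/205 G=256/205 H=0] → run H
t=3: vr[A=256/205 C=1024/2501 G=256/205 H=1024/2501] → run C
t=4: vr[A=256/205 C=4599808/4979491 G=256/205 H=1024/2501] → run H
t=5: vr[A=256/205 C=4599808/4979491 D=2048/2501 G=256/205 H=2048/2501] → run D
t=6: vr[A=256/205 C=4599808/4979491 D=3072/2501 G=256/205 H=2048/2501] → run H
t=7: vr[A=256/205 C=4599808/4979491 D=3072/2501 G=256/205] → run C
t=8: vr[A=256/205 C=7160832/4979491 D=3072/2501 G=256/205] → run D
t=9: vr[A=256/205 C=7160832/4979491 G=256/205] → run A
t=10: vr[C=7160832/4979491 G=256/205] → run G
t=11: vr[C=7160832/4979491 G=512/205] → run C
t=12: vr[C=9721856/4979491 G=512/205] → run C
t=13: vr[C=12282880/4979491 G=512/205] → run C
t=14: vr[C=14843904/4979491 G=512/205] → run G
t=15: vr[C=14843904/4979491 G=768/205] → run C
t=16: vr[C=17404928/4979491 G=768/205] → run C
t=17: vr[G=768/205] → run G
t=18: vr[G=1024/205] → run G
t=19: (idle)
t=20: (idle)
t=21: (idle)
t=22: (idle)
t=23: (idle)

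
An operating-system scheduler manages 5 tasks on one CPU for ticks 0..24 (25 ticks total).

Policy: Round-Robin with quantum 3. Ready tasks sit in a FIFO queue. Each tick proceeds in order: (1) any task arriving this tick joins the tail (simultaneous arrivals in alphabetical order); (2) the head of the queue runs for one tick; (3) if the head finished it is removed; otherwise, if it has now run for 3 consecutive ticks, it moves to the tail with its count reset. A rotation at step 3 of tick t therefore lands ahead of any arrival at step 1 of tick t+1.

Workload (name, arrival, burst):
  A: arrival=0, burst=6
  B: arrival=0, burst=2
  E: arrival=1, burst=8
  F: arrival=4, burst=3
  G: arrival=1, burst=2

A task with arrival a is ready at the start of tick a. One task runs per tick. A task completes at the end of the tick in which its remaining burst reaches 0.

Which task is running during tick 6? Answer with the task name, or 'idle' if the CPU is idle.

running at tick 6 = E

t=0: queue=[A,B] q_used=0 → run A
t=1: queue=[A,B,E,G] q_used=1 → run A
t=2: queue=[A,B,E,G] q_used=2 → run A
t=3: queue=[B,E,G,A] q_used=0 → run B
t=4: queue=[B,E,G,A,F] q_used=1 → run B
t=5: queue=[E,G,A,F] q_used=0 → run E
t=6: queue=[E,G,A,F] q_used=1 → run E
t=7: queue=[E,G,A,F] q_used=2 → run E
t=8: queue=[G,A,F,E] q_used=0 → run G
t=9: queue=[G,A,F,E] q_used=1 → run G
t=10: queue=[A,F,E] q_used=0 → run A
t=11: queue=[A,F,E] q_used=1 → run A
t=12: queue=[A,F,E] q_used=2 → run A
t=13: queue=[F,E] q_used=0 → run F
t=14: queue=[F,E] q_used=1 → run F
t=15: queue=[F,E] q_used=2 → run F
t=16: queue=[E] q_used=0 → run E
t=17: queue=[E] q_used=1 → run E
t=18: queue=[E] q_used=2 → run E
t=19: queue=[E] q_used=0 → run E
t=20: queue=[E] q_used=1 → run E
t=21: (idle)
t=22: (idle)
t=23: (idle)
t=24: (idle)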